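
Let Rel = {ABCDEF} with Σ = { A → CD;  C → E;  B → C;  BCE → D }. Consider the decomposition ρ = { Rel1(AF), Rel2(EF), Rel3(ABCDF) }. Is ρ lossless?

Chase test. Columns are ABCDEF; row i has aⱼ where attribute j ∈ Reli, else bᵢⱼ.
Initial tableau (one row per fragment):
  row 1: a1 b12 b13 b14 b15 a6
  row 2: b21 b22 b23 b24 a5 a6
  row 3: a1 a2 a3 a4 b35 a6
Rows 1 and 3 agree on A; apply A→CD and equate their CD entries.
Rows 1 and 3 agree on C; apply C→E and equate their E entries.
No row becomes fully distinguished — the join is lossy.

No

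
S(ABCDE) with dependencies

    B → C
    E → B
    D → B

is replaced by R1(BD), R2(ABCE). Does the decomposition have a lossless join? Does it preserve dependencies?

lossy but dependency-preserving

Lossless test: (B)⁺ = {BC}, which is a superkey of neither fragment — lossy.
Dependency preservation: every FD's attributes lie within a single fragment, so each can be enforced locally — preserved.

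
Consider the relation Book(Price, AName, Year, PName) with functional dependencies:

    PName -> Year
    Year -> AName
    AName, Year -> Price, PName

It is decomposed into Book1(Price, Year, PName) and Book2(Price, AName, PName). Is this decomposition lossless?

Yes

Common attributes: Book1 ∩ Book2 = {Price, PName}.
Closure of {Price, PName}: PName → Year applies, adding Year; Year → AName applies, adding AName. So (Price, PName)⁺ = {Price, AName, Year, PName}.
This closure contains every attribute of Book1, so Book1 ∩ Book2 → Book1. The join is lossless.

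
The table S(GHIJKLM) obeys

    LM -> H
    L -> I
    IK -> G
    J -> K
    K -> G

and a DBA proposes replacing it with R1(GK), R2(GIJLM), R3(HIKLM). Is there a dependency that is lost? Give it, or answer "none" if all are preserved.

J -> K

Check J → K: no single fragment contains all of {JK}, and the restricted closure of {J} across the fragments never reaches {K}.
LM → H is preserved.
L → I is preserved.
IK → G is preserved.
K → G is preserved.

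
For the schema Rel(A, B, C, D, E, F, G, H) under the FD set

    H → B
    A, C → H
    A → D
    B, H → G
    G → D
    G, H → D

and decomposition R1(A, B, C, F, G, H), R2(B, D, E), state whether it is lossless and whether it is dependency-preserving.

lossy and not dependency-preserving

Lossless test: (B)⁺ = {B}, which is a superkey of neither fragment — lossy.
Dependency preservation: the restricted closure of {A} across the fragments never reaches {D}, so A → D cannot be enforced without a join — not preserved.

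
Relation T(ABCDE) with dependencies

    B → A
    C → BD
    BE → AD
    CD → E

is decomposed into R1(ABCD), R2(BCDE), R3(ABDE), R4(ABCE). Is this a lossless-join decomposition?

Yes

Chase test. Columns are ABCDE; row i has aⱼ where attribute j ∈ Ri, else bᵢⱼ.
Initial tableau (one row per fragment):
  row 1: a1 a2 a3 a4 b15
  row 2: b21 a2 a3 a4 a5
  row 3: a1 a2 b33 a4 a5
  row 4: a1 a2 a3 b44 a5
Rows 1 and 2 agree on B; apply B→A and equate their A entries.
Rows 1 and 4 agree on C; apply C→BD and equate their BD entries.
Rows 1 and 2 agree on CD; apply CD→E and equate their E entries.
Row 1 is now all distinguished symbols — the join is lossless.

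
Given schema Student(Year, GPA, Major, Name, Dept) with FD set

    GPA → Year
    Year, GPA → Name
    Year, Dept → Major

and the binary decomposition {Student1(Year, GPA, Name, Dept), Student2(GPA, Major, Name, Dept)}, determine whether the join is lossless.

Yes

Common attributes: Student1 ∩ Student2 = {GPA, Name, Dept}.
Closure of {GPA, Name, Dept}: GPA → Year applies, adding Year; Year, Dept → Major applies, adding Major. So (GPA, Name, Dept)⁺ = {Year, GPA, Major, Name, Dept}.
This closure contains every attribute of Student1, so Student1 ∩ Student2 → Student1. The join is lossless.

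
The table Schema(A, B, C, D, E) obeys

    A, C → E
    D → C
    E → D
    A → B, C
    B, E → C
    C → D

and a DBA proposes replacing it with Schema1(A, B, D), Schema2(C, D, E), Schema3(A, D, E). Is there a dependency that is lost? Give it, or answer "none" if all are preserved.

none

A, C → E: restricted closure across fragments reaches E.
D → C lies within Schema2.
E → D lies within Schema2.
A → B, C: restricted closure across fragments reaches B, C.
B, E → C: restricted closure across fragments reaches C.
C → D lies within Schema2.
Every dependency is enforceable on the fragments, so the decomposition is dependency-preserving.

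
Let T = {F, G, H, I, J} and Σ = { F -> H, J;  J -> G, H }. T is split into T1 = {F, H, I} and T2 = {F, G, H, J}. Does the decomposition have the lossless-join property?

Common attributes: T1 ∩ T2 = {F, H}.
Closure of {F, H}: F → H, J applies, adding J; J → G, H applies, adding G. So (F, H)⁺ = {F, G, H, J}.
This closure contains every attribute of T2, so T1 ∩ T2 → T2. The join is lossless.

Yes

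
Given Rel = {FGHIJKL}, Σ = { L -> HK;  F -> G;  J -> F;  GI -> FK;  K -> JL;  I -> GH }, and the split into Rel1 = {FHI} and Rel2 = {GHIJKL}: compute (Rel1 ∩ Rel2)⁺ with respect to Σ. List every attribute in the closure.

FGHIJKL

Rel1 ∩ Rel2 = {HI}.
I → GH applies, adding G
GI → FK applies, adding FK
K → JL applies, adding JL
Closure: {FGHIJKL}.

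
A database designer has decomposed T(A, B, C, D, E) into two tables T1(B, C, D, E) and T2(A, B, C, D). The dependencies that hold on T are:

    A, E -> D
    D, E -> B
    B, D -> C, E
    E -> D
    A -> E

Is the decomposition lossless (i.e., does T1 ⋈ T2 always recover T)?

Yes

Common attributes: T1 ∩ T2 = {B, C, D}.
Closure of {B, C, D}: B, D → C, E applies, adding E. So (B, C, D)⁺ = {B, C, D, E}.
This closure contains every attribute of T1, so T1 ∩ T2 → T1. The join is lossless.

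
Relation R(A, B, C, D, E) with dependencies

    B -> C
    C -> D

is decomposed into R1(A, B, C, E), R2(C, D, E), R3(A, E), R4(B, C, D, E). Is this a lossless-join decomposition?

Chase test. Columns are A, B, C, D, E; row i has aⱼ where attribute j ∈ Ri, else bᵢⱼ.
Initial tableau (one row per fragment):
  row 1: a1 a2 a3 b14 a5
  row 2: b21 b22 a3 a4 a5
  row 3: a1 b32 b33 b34 a5
  row 4: b41 a2 a3 a4 a5
Rows 1 and 2 agree on C; apply C→D and equate their D entries.
Row 1 is now all distinguished symbols — the join is lossless.

Yes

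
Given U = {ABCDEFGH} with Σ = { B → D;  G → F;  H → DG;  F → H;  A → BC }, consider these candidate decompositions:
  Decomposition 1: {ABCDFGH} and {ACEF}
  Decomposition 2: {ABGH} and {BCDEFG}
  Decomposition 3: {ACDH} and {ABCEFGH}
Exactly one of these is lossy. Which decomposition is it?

Decomposition 1: common = {ACF}, closure = {ABCDFGH} → lossless.
Decomposition 2: common = {BG}, closure = {BDFGH} → lossy.
Decomposition 3: common = {ACH}, closure = {ABCDFGH} → lossless.

Decomposition 2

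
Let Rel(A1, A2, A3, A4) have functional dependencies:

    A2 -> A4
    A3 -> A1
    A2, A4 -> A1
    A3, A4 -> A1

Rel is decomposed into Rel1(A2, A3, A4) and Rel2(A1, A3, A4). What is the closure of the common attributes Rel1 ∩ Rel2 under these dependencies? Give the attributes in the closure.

Rel1 ∩ Rel2 = {A3, A4}.
A3 → A1 applies, adding A1
Closure: {A1, A3, A4}.

A1, A3, A4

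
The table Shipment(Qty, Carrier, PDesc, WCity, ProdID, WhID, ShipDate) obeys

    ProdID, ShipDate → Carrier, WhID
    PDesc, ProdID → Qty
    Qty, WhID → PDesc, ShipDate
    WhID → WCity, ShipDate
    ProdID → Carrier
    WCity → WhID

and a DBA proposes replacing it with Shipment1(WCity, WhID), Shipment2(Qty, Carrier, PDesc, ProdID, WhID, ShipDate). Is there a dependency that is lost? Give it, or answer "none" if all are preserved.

ProdID, ShipDate → Carrier, WhID lies within Shipment2.
PDesc, ProdID → Qty lies within Shipment2.
Qty, WhID → PDesc, ShipDate lies within Shipment2.
WhID → WCity, ShipDate: restricted closure across fragments reaches WCity, ShipDate.
ProdID → Carrier lies within Shipment2.
WCity → WhID lies within Shipment1.
Every dependency is enforceable on the fragments, so the decomposition is dependency-preserving.

none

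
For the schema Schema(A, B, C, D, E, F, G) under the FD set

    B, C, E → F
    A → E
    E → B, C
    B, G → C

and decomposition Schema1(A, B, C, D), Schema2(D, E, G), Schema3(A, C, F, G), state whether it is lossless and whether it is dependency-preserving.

lossy and not dependency-preserving

Lossless test (chase): Rows 1 and 3 agree on A; apply A→E and equate their E entries. Rows 1 and 3 agree on E; apply E→B, C and equate their B, C entries. Rows 1 and 3 agree on B, C, E; apply B, C, E→F and equate their F entries. No row becomes fully distinguished — the join is lossy.
Dependency preservation: the restricted closure of {B, C, E} across the fragments never reaches {F}, so B, C, E → F cannot be enforced without a join — not preserved.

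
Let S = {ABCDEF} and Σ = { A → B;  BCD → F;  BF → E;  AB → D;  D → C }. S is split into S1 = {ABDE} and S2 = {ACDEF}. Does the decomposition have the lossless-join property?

Common attributes: S1 ∩ S2 = {ADE}.
Closure of {ADE}: A → B applies, adding B; D → C applies, adding C; BCD → F applies, adding F. So (ADE)⁺ = {ABCDEF}.
This closure contains every attribute of S1, so S1 ∩ S2 → S1. The join is lossless.

Yes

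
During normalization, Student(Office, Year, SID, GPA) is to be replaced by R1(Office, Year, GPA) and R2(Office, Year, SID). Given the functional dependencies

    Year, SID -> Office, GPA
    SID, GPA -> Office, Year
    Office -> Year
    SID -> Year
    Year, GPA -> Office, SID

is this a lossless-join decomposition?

Common attributes: R1 ∩ R2 = {Office, Year}.
No dependency enlarges {Office, Year}, so (Office, Year)⁺ = {Office, Year}.
The closure contains neither all of R1 = {Office, Year, GPA} nor all of R2 = {Office, Year, SID}, so the common attributes are not a superkey of either fragment. The join is lossy.

No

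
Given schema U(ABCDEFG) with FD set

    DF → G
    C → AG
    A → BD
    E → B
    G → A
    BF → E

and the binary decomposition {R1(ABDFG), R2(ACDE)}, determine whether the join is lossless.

No

Common attributes: R1 ∩ R2 = {AD}.
Closure of {AD}: A → BD applies, adding B. So (AD)⁺ = {ABD}.
The closure contains neither all of R1 = {ABDFG} nor all of R2 = {ACDE}, so the common attributes are not a superkey of either fragment. The join is lossy.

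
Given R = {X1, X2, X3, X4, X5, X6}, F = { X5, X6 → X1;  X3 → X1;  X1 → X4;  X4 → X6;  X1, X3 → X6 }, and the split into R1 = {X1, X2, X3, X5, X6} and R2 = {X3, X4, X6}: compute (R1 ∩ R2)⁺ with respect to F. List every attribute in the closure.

X1, X3, X4, X6

R1 ∩ R2 = {X3, X6}.
X3 → X1 applies, adding X1
X1 → X4 applies, adding X4
Closure: {X1, X3, X4, X6}.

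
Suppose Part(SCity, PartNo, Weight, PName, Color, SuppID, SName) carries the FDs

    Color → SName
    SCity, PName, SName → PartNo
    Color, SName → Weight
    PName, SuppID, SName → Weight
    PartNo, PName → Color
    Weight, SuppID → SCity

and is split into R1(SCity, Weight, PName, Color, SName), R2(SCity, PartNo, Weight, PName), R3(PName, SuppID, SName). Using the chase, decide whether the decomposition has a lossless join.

No

Chase test. Columns are SCity, PartNo, Weight, PName, Color, SuppID, SName; row i has aⱼ where attribute j ∈ Ri, else bᵢⱼ.
Initial tableau (one row per fragment):
  row 1: a1 b12 a3 a4 a5 b16 a7
  row 2: a1 a2 a3 a4 b25 b26 b27
  row 3: b31 b32 b33 a4 b35 a6 a7
No row becomes fully distinguished — the join is lossy.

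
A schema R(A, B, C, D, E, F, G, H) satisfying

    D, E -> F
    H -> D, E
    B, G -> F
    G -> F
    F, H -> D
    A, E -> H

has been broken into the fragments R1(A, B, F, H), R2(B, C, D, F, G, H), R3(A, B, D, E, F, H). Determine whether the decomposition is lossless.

Chase test. Columns are A, B, C, D, E, F, G, H; row i has aⱼ where attribute j ∈ Ri, else bᵢⱼ.
Initial tableau (one row per fragment):
  row 1: a1 a2 b13 b14 b15 a6 b17 a8
  row 2: b21 a2 a3 a4 b25 a6 a7 a8
  row 3: a1 a2 b33 a4 a5 a6 b37 a8
Rows 1 and 2 agree on H; apply H→D, E and equate their D, E entries.
Rows 1 and 3 agree on H; apply H→D, E and equate their D, E entries.
No row becomes fully distinguished — the join is lossy.

No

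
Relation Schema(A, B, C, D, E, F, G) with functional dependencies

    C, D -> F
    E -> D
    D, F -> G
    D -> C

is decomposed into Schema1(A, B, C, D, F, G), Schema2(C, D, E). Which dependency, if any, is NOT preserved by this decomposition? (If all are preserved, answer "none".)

none

C, D → F lies within Schema1.
E → D lies within Schema2.
D, F → G lies within Schema1.
D → C lies within Schema1.
Every dependency is enforceable on the fragments, so the decomposition is dependency-preserving.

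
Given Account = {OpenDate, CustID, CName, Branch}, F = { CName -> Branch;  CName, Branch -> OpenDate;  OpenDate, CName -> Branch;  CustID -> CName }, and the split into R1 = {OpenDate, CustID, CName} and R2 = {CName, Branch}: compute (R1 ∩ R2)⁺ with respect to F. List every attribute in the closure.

R1 ∩ R2 = {CName}.
CName → Branch applies, adding Branch
CName, Branch → OpenDate applies, adding OpenDate
Closure: {OpenDate, CName, Branch}.

OpenDate, CName, Branch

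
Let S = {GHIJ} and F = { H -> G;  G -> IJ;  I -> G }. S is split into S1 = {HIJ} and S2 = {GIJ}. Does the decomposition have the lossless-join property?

Common attributes: S1 ∩ S2 = {IJ}.
Closure of {IJ}: I → G applies, adding G. So (IJ)⁺ = {GIJ}.
This closure contains every attribute of S2, so S1 ∩ S2 → S2. The join is lossless.

Yes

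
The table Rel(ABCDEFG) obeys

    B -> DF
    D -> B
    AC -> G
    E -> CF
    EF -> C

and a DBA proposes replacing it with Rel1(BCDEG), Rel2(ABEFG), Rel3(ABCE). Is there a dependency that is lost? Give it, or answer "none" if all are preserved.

AC -> G

Check AC → G: no single fragment contains all of {ACG}, and the restricted closure of {AC} across the fragments never reaches {G}.
B → DF is preserved.
D → B is preserved.
E → CF is preserved.
EF → C is preserved.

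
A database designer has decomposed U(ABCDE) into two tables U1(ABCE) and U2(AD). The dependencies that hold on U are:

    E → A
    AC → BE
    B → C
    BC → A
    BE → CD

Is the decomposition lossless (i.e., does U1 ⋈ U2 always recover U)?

Common attributes: U1 ∩ U2 = {A}.
No dependency enlarges {A}, so (A)⁺ = {A}.
The closure contains neither all of U1 = {ABCE} nor all of U2 = {AD}, so the common attributes are not a superkey of either fragment. The join is lossy.

No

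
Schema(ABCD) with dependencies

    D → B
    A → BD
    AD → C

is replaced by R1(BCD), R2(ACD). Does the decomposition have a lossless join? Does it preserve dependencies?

Lossless test: (CD)⁺ = {BCD}, which contains all of one fragment — lossless.
Dependency preservation: A → BD is not contained in any single fragment, but the restricted closure of its left-hand side across the fragments still reaches the right-hand side; the remaining FDs each lie inside some fragment. All dependencies are preserved.

lossless and dependency-preserving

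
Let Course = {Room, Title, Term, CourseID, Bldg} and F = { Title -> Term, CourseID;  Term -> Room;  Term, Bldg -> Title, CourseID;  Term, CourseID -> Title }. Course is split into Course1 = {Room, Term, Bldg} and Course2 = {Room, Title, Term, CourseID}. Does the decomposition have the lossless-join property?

No

Common attributes: Course1 ∩ Course2 = {Room, Term}.
No dependency enlarges {Room, Term}, so (Room, Term)⁺ = {Room, Term}.
The closure contains neither all of Course1 = {Room, Term, Bldg} nor all of Course2 = {Room, Title, Term, CourseID}, so the common attributes are not a superkey of either fragment. The join is lossy.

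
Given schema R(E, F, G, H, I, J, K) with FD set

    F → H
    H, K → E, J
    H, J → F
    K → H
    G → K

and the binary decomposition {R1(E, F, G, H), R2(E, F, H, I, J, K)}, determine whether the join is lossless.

Common attributes: R1 ∩ R2 = {E, F, H}.
No dependency enlarges {E, F, H}, so (E, F, H)⁺ = {E, F, H}.
The closure contains neither all of R1 = {E, F, G, H} nor all of R2 = {E, F, H, I, J, K}, so the common attributes are not a superkey of either fragment. The join is lossy.

No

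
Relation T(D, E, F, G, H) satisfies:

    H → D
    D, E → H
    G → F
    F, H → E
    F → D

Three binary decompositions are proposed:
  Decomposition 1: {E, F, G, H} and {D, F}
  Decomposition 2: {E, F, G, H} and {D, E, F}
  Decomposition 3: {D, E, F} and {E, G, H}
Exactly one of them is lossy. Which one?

Decomposition 1: common = {F}, closure = {D, F} → lossless.
Decomposition 2: common = {E, F}, closure = {D, E, F, H} → lossless.
Decomposition 3: common = {E}, closure = {E} → lossy.

Decomposition 3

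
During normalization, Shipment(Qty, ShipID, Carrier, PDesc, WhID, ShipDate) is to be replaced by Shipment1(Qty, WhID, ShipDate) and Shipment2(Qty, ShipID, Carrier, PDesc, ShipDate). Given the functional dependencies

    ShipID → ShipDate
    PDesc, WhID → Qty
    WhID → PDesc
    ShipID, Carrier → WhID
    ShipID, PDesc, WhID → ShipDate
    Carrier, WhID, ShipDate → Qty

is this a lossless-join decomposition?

No

Common attributes: Shipment1 ∩ Shipment2 = {Qty, ShipDate}.
No dependency enlarges {Qty, ShipDate}, so (Qty, ShipDate)⁺ = {Qty, ShipDate}.
The closure contains neither all of Shipment1 = {Qty, WhID, ShipDate} nor all of Shipment2 = {Qty, ShipID, Carrier, PDesc, ShipDate}, so the common attributes are not a superkey of either fragment. The join is lossy.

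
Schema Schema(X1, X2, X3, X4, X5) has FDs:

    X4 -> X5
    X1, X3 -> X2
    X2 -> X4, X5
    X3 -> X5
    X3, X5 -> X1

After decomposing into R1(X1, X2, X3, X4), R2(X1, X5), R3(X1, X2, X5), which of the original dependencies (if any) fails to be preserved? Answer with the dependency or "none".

Check X4 → X5: no single fragment contains all of {X4, X5}, and the restricted closure of {X4} across the fragments never reaches {X5}.
X1, X3 → X2 is preserved.
X2 → X4, X5 is preserved.
X3 → X5 is preserved.
X3, X5 → X1 is preserved.

X4 -> X5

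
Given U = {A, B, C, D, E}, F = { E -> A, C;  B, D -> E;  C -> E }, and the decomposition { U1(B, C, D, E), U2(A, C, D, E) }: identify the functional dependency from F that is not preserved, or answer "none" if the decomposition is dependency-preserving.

E → A, C lies within U2.
B, D → E lies within U1.
C → E lies within U1.
Every dependency is enforceable on the fragments, so the decomposition is dependency-preserving.

none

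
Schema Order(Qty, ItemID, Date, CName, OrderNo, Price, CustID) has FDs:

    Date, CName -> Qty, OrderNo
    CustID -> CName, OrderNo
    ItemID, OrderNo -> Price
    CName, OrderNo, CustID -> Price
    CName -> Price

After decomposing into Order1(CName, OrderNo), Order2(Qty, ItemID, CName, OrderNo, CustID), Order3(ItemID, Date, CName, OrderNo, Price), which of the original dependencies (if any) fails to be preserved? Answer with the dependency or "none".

Check Date, CName → Qty, OrderNo: no single fragment contains all of {Qty, Date, CName, OrderNo}, and the restricted closure of {Date, CName} across the fragments never reaches {Qty, OrderNo}.
CustID → CName, OrderNo is preserved.
ItemID, OrderNo → Price is preserved.
CName, OrderNo, CustID → Price is preserved.
CName → Price is preserved.

Date, CName -> Qty, OrderNo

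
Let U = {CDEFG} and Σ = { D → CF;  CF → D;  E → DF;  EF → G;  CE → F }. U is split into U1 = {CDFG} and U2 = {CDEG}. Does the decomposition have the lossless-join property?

Yes

Common attributes: U1 ∩ U2 = {CDG}.
Closure of {CDG}: D → CF applies, adding F. So (CDG)⁺ = {CDFG}.
This closure contains every attribute of U1, so U1 ∩ U2 → U1. The join is lossless.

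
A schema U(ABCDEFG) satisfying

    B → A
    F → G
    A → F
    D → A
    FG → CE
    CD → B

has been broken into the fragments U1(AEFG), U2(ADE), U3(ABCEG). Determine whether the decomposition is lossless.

Chase test. Columns are ABCDEFG; row i has aⱼ where attribute j ∈ Ui, else bᵢⱼ.
Initial tableau (one row per fragment):
  row 1: a1 b12 b13 b14 a5 a6 a7
  row 2: a1 b22 b23 a4 a5 b26 b27
  row 3: a1 a2 a3 b34 a5 b36 a7
Rows 1 and 2 agree on A; apply A→F and equate their F entries.
Rows 1 and 3 agree on A; apply A→F and equate their F entries.
Rows 1 and 3 agree on FG; apply FG→CE and equate their CE entries.
Rows 1 and 2 agree on F; apply F→G and equate their G entries.
Rows 1 and 2 agree on FG; apply FG→CE and equate their CE entries.
No row becomes fully distinguished — the join is lossy.

No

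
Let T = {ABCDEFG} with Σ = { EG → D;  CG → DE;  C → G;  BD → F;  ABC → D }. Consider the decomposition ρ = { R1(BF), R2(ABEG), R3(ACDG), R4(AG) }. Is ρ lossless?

Chase test. Columns are ABCDEFG; row i has aⱼ where attribute j ∈ Ri, else bᵢⱼ.
Initial tableau (one row per fragment):
  row 1: b11 a2 b13 b14 b15 a6 b17
  row 2: a1 a2 b23 b24 a5 b26 a7
  row 3: a1 b32 a3 a4 b35 b36 a7
  row 4: a1 b42 b43 b44 b45 b46 a7
No row becomes fully distinguished — the join is lossy.

No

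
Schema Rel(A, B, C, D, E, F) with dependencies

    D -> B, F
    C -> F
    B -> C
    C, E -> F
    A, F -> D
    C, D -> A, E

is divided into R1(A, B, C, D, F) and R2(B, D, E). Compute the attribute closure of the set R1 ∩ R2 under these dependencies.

A, B, C, D, E, F

R1 ∩ R2 = {B, D}.
D → B, F applies, adding F
B → C applies, adding C
C, D → A, E applies, adding A, E
Closure: {A, B, C, D, E, F}.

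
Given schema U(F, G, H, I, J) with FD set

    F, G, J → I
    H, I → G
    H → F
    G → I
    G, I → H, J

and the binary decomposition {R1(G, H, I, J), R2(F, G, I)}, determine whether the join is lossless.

Yes

Common attributes: R1 ∩ R2 = {G, I}.
Closure of {G, I}: G, I → H, J applies, adding H, J; H → F applies, adding F. So (G, I)⁺ = {F, G, H, I, J}.
This closure contains every attribute of R1, so R1 ∩ R2 → R1. The join is lossless.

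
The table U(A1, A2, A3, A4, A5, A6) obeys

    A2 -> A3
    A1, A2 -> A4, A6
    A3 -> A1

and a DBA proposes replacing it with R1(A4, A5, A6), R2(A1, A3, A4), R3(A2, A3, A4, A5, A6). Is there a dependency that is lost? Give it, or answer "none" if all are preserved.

A2 → A3 lies within R3.
A1, A2 → A4, A6: restricted closure across fragments reaches A4, A6.
A3 → A1 lies within R2.
Every dependency is enforceable on the fragments, so the decomposition is dependency-preserving.

none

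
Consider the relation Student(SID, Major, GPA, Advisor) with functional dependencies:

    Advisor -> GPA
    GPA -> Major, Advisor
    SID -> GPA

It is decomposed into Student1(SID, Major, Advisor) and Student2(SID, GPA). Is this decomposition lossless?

Common attributes: Student1 ∩ Student2 = {SID}.
Closure of {SID}: SID → GPA applies, adding GPA; GPA → Major, Advisor applies, adding Major, Advisor. So (SID)⁺ = {SID, Major, GPA, Advisor}.
This closure contains every attribute of Student1, so Student1 ∩ Student2 → Student1. The join is lossless.

Yes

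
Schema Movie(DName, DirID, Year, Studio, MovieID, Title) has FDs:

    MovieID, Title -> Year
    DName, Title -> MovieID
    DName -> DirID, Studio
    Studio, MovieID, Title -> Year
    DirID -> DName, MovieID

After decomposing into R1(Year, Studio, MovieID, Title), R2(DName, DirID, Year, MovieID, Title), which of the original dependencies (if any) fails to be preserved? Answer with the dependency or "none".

DName -> DirID, Studio

Check DName → DirID, Studio: no single fragment contains all of {DName, DirID, Studio}, and the restricted closure of {DName} across the fragments never reaches {DirID, Studio}.
MovieID, Title → Year is preserved.
DName, Title → MovieID is preserved.
Studio, MovieID, Title → Year is preserved.
DirID → DName, MovieID is preserved.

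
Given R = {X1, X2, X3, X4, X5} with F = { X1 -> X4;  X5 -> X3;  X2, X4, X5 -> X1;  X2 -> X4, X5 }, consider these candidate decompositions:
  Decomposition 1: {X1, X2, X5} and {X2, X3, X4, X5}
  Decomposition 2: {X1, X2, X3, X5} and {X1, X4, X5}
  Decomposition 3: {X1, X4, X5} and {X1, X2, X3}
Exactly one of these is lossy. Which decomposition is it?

Decomposition 1: common = {X2, X5}, closure = {X1, X2, X3, X4, X5} → lossless.
Decomposition 2: common = {X1, X5}, closure = {X1, X3, X4, X5} → lossless.
Decomposition 3: common = {X1}, closure = {X1, X4} → lossy.

Decomposition 3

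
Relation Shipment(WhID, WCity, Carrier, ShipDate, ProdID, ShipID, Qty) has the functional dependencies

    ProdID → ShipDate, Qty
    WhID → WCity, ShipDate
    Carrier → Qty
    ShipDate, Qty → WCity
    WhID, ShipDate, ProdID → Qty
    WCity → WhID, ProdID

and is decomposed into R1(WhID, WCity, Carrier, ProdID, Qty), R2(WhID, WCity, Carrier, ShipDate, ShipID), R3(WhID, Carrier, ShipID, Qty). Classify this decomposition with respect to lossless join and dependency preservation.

lossless but not dependency-preserving

Lossless test (chase): Rows 1 and 2 agree on WhID; apply WhID→WCity, ShipDate and equate their WCity, ShipDate entries. Rows 1 and 3 agree on WhID; apply WhID→WCity, ShipDate and equate their WCity, ShipDate entries. Rows 1 and 2 agree on Carrier; apply Carrier→Qty and equate their Qty entries. Rows 1 and 2 agree on WCity; apply WCity→WhID, ProdID and equate their WhID, ProdID entries. Rows 1 and 3 agree on WCity; apply WCity→WhID, ProdID and equate their WhID, ProdID entries. Row 2 is now all distinguished symbols — the join is lossless.
Dependency preservation: the restricted closure of {ShipDate, Qty} across the fragments never reaches {WCity}, so ShipDate, Qty → WCity cannot be enforced without a join — not preserved.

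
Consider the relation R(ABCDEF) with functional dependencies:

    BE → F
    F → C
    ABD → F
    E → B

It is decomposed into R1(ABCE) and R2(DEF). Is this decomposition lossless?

No

Common attributes: R1 ∩ R2 = {E}.
Closure of {E}: E → B applies, adding B; BE → F applies, adding F; F → C applies, adding C. So (E)⁺ = {BCEF}.
The closure contains neither all of R1 = {ABCE} nor all of R2 = {DEF}, so the common attributes are not a superkey of either fragment. The join is lossy.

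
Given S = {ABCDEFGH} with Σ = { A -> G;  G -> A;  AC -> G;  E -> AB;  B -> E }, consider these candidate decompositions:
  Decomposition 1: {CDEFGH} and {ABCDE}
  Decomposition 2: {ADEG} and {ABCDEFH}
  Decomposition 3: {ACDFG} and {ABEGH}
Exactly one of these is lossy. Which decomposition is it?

Decomposition 3

Decomposition 1: common = {CDE}, closure = {ABCDEG} → lossless.
Decomposition 2: common = {ADE}, closure = {ABDEG} → lossless.
Decomposition 3: common = {AG}, closure = {AG} → lossy.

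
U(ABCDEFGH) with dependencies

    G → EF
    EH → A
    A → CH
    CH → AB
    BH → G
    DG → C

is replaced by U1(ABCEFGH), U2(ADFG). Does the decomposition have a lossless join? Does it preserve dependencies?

lossless but not dependency-preserving

Lossless test: (AFG)⁺ = {ABCEFGH}, which contains all of one fragment — lossless.
Dependency preservation: the restricted closure of {DG} across the fragments never reaches {C}, so DG → C cannot be enforced without a join — not preserved.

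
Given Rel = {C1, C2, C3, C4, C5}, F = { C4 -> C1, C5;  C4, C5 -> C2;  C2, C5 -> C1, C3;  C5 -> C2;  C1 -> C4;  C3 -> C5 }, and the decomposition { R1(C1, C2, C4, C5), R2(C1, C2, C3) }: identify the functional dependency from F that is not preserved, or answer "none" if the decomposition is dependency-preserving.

C4 → C1, C5 lies within R1.
C4, C5 → C2 lies within R1.
C2, C5 → C1, C3: restricted closure across fragments reaches C1, C3.
C5 → C2 lies within R1.
C1 → C4 lies within R1.
C3 → C5: restricted closure across fragments reaches C5.
Every dependency is enforceable on the fragments, so the decomposition is dependency-preserving.

none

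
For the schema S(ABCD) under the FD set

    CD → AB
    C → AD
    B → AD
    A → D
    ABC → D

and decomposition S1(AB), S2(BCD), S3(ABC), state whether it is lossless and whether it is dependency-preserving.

lossless but not dependency-preserving

Lossless test (chase): Rows 2 and 3 agree on C; apply C→AD and equate their AD entries. Rows 1 and 2 agree on B; apply B→AD and equate their AD entries. Row 2 is now all distinguished symbols — the join is lossless.
Dependency preservation: the restricted closure of {A} across the fragments never reaches {D}, so A → D cannot be enforced without a join — not preserved.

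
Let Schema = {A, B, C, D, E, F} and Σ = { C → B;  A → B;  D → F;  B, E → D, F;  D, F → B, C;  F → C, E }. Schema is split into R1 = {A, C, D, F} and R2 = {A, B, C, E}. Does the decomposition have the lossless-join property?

Common attributes: R1 ∩ R2 = {A, C}.
Closure of {A, C}: C → B applies, adding B. So (A, C)⁺ = {A, B, C}.
The closure contains neither all of R1 = {A, C, D, F} nor all of R2 = {A, B, C, E}, so the common attributes are not a superkey of either fragment. The join is lossy.

No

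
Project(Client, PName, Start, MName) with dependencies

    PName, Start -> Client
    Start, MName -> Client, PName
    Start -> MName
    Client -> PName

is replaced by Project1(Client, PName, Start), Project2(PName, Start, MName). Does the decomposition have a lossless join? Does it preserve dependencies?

Lossless test: (PName, Start)⁺ = {Client, PName, Start, MName}, which contains all of one fragment — lossless.
Dependency preservation: Start, MName → Client, PName is not contained in any single fragment, but the restricted closure of its left-hand side across the fragments still reaches the right-hand side; the remaining FDs each lie inside some fragment. All dependencies are preserved.

lossless and dependency-preserving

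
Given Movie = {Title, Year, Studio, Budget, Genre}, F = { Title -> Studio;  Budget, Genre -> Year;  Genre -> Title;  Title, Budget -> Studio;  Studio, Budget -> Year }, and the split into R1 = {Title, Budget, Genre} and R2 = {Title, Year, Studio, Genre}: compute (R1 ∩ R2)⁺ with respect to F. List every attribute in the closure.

R1 ∩ R2 = {Title, Genre}.
Title → Studio applies, adding Studio
Closure: {Title, Studio, Genre}.

Title, Studio, Genre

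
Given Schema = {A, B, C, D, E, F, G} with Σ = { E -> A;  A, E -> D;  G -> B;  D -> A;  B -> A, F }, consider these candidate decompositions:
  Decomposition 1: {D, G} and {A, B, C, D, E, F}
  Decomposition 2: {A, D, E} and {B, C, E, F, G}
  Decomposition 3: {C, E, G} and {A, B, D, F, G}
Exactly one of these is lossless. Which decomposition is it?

Decomposition 2

Decomposition 1: common = {D}, closure = {A, D} → lossy.
Decomposition 2: common = {E}, closure = {A, D, E} → lossless.
Decomposition 3: common = {G}, closure = {A, B, F, G} → lossy.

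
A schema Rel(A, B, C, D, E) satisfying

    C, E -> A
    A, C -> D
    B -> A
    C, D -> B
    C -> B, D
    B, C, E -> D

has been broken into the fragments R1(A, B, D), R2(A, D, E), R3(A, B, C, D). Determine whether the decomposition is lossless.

No

Chase test. Columns are A, B, C, D, E; row i has aⱼ where attribute j ∈ Ri, else bᵢⱼ.
Initial tableau (one row per fragment):
  row 1: a1 a2 b13 a4 b15
  row 2: a1 b22 b23 a4 a5
  row 3: a1 a2 a3 a4 b35
No row becomes fully distinguished — the join is lossy.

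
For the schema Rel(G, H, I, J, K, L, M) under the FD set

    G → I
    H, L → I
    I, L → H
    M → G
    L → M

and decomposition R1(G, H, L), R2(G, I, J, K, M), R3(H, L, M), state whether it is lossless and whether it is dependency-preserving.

lossy but dependency-preserving

Lossless test (chase): Rows 1 and 2 agree on G; apply G→I and equate their I entries. Rows 1 and 3 agree on H, L; apply H, L→I and equate their I entries. Rows 2 and 3 agree on M; apply M→G and equate their G entries. Rows 1 and 3 agree on L; apply L→M and equate their M entries. No row becomes fully distinguished — the join is lossy.
Dependency preservation: H, L → I; I, L → H are not contained in any single fragment, but the restricted closure of each left-hand side across the fragments still reaches the right-hand side; the remaining FDs each lie inside some fragment. All dependencies are preserved.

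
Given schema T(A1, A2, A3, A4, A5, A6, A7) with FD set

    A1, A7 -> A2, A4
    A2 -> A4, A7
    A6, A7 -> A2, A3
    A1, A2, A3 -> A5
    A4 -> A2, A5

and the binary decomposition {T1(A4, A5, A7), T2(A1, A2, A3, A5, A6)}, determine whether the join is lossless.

No

Common attributes: T1 ∩ T2 = {A5}.
No dependency enlarges {A5}, so (A5)⁺ = {A5}.
The closure contains neither all of T1 = {A4, A5, A7} nor all of T2 = {A1, A2, A3, A5, A6}, so the common attributes are not a superkey of either fragment. The join is lossy.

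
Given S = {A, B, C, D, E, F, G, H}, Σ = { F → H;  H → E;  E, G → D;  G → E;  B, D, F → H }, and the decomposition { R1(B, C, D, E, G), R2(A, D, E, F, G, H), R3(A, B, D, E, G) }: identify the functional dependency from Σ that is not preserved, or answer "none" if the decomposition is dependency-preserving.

none

F → H lies within R2.
H → E lies within R2.
E, G → D lies within R1.
G → E lies within R1.
B, D, F → H: restricted closure across fragments reaches H.
Every dependency is enforceable on the fragments, so the decomposition is dependency-preserving.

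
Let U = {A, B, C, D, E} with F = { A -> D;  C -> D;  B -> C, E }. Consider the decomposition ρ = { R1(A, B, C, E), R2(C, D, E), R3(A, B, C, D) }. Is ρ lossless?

Yes

Chase test. Columns are A, B, C, D, E; row i has aⱼ where attribute j ∈ Ri, else bᵢⱼ.
Initial tableau (one row per fragment):
  row 1: a1 a2 a3 b14 a5
  row 2: b21 b22 a3 a4 a5
  row 3: a1 a2 a3 a4 b35
Rows 1 and 3 agree on A; apply A→D and equate their D entries.
Rows 1 and 3 agree on B; apply B→C, E and equate their C, E entries.
Row 1 is now all distinguished symbols — the join is lossless.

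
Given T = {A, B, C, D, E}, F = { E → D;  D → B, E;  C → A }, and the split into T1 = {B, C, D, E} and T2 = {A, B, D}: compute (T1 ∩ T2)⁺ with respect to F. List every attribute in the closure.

B, D, E

T1 ∩ T2 = {B, D}.
D → B, E applies, adding E
Closure: {B, D, E}.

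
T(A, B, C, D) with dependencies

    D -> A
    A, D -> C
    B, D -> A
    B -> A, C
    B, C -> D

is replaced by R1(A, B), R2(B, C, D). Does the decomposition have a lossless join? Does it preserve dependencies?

Lossless test: (B)⁺ = {A, B, C, D}, which contains all of one fragment — lossless.
Dependency preservation: the restricted closure of {D} across the fragments never reaches {A}, so D → A cannot be enforced without a join — not preserved.

lossless but not dependency-preserving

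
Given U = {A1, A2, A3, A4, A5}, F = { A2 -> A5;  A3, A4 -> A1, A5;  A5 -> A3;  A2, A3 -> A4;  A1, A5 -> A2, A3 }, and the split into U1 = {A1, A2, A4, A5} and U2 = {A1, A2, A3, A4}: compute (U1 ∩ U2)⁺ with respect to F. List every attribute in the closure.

A1, A2, A3, A4, A5

U1 ∩ U2 = {A1, A2, A4}.
A2 → A5 applies, adding A5
A5 → A3 applies, adding A3
Closure: {A1, A2, A3, A4, A5}.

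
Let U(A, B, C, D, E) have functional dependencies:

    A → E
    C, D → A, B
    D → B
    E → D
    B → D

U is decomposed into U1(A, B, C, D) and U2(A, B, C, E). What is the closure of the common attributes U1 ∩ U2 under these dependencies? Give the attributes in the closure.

A, B, C, D, E

U1 ∩ U2 = {A, B, C}.
A → E applies, adding E
E → D applies, adding D
Closure: {A, B, C, D, E}.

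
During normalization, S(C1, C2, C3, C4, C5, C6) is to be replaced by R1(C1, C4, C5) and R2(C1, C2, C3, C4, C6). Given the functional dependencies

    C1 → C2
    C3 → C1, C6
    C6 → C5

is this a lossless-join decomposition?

No

Common attributes: R1 ∩ R2 = {C1, C4}.
Closure of {C1, C4}: C1 → C2 applies, adding C2. So (C1, C4)⁺ = {C1, C2, C4}.
The closure contains neither all of R1 = {C1, C4, C5} nor all of R2 = {C1, C2, C3, C4, C6}, so the common attributes are not a superkey of either fragment. The join is lossy.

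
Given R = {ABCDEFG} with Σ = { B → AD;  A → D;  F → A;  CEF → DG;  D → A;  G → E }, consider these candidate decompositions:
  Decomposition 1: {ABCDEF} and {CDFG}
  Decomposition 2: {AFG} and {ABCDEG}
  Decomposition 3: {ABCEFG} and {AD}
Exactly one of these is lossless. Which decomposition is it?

Decomposition 3

Decomposition 1: common = {CDF}, closure = {ACDF} → lossy.
Decomposition 2: common = {AG}, closure = {ADEG} → lossy.
Decomposition 3: common = {A}, closure = {AD} → lossless.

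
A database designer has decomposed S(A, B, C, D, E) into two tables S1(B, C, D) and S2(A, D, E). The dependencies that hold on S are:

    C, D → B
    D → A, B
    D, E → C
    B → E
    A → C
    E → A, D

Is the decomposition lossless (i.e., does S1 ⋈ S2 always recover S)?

Yes

Common attributes: S1 ∩ S2 = {D}.
Closure of {D}: D → A, B applies, adding A, B; B → E applies, adding E; A → C applies, adding C. So (D)⁺ = {A, B, C, D, E}.
This closure contains every attribute of S1, so S1 ∩ S2 → S1. The join is lossless.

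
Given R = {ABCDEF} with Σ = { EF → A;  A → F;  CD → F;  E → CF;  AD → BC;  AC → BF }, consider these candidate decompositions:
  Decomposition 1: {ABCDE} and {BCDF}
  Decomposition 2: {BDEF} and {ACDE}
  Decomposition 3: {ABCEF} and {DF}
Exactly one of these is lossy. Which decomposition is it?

Decomposition 3

Decomposition 1: common = {BCD}, closure = {BCDF} → lossless.
Decomposition 2: common = {DE}, closure = {ABCDEF} → lossless.
Decomposition 3: common = {F}, closure = {F} → lossy.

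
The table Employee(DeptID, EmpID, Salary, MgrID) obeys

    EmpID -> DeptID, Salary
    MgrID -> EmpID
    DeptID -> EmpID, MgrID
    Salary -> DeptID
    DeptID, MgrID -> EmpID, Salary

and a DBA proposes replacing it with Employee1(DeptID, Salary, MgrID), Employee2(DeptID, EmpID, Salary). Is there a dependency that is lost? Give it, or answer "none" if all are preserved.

EmpID → DeptID, Salary lies within Employee2.
MgrID → EmpID: restricted closure across fragments reaches EmpID.
DeptID → EmpID, MgrID: restricted closure across fragments reaches EmpID, MgrID.
Salary → DeptID lies within Employee1.
DeptID, MgrID → EmpID, Salary: restricted closure across fragments reaches EmpID, Salary.
Every dependency is enforceable on the fragments, so the decomposition is dependency-preserving.

none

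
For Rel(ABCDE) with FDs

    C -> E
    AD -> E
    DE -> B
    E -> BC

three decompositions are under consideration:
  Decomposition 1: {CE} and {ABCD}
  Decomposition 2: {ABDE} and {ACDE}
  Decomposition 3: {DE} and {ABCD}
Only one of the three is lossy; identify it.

Decomposition 1: common = {C}, closure = {BCE} → lossless.
Decomposition 2: common = {ADE}, closure = {ABCDE} → lossless.
Decomposition 3: common = {D}, closure = {D} → lossy.

Decomposition 3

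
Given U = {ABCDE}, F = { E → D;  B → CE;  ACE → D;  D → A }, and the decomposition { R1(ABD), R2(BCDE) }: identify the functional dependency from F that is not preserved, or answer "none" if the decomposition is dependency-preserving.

none

E → D lies within R2.
B → CE lies within R2.
ACE → D: restricted closure across fragments reaches D.
D → A lies within R1.
Every dependency is enforceable on the fragments, so the decomposition is dependency-preserving.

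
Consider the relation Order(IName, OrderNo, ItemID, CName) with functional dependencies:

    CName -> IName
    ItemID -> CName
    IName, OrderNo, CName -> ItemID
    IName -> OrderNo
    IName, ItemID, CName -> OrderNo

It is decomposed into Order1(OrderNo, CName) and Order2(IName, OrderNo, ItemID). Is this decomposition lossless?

Common attributes: Order1 ∩ Order2 = {OrderNo}.
No dependency enlarges {OrderNo}, so (OrderNo)⁺ = {OrderNo}.
The closure contains neither all of Order1 = {OrderNo, CName} nor all of Order2 = {IName, OrderNo, ItemID}, so the common attributes are not a superkey of either fragment. The join is lossy.

No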